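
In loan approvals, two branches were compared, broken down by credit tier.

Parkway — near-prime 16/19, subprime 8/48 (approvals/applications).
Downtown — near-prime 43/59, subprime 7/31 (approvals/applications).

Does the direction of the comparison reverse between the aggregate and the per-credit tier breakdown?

Near-prime: Parkway 16/19 = 84.2%, Downtown 43/59 = 72.9% → Parkway
Subprime: Parkway 8/48 = 16.7%, Downtown 7/31 = 22.6% → Downtown
Overall: Parkway 24/67 = 35.8%, Downtown 50/90 = 55.6% → Downtown
Neither sweeps: Parkway wins 1 of 2 groups, Downtown wins 1. Downtown wins overall but not every group — no Simpson reversal.

No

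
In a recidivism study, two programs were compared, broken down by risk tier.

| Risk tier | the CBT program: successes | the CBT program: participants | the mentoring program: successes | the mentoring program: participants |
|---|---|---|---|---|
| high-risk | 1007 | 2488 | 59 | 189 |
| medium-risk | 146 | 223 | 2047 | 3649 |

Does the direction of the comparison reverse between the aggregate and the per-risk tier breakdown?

Yes

High-risk: the CBT program 1007/2488 = 40.5%, the mentoring program 59/189 = 31.2% → the CBT program
Medium-risk: the CBT program 146/223 = 65.5%, the mentoring program 2047/3649 = 56.1% → the CBT program
Overall: the CBT program 1153/2711 = 42.5%, the mentoring program 2106/3838 = 54.9% → the mentoring program
The CBT program wins each risk group but the mentoring program wins overall — the comparison reverses. The CBT program's participants skew toward high-risk, which has a lower base rate.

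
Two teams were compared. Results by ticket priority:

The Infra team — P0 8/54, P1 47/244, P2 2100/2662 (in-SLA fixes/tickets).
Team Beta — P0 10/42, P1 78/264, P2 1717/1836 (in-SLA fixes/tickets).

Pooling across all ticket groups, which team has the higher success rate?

Team Beta

P0: the Infra team 8/54 = 14.8%, Team Beta 10/42 = 23.8% → Team Beta
P1: the Infra team 47/244 = 19.3%, Team Beta 78/264 = 29.5% → Team Beta
P2: the Infra team 2100/2662 = 78.9%, Team Beta 1717/1836 = 93.5% → Team Beta
Overall: the Infra team 2155/2960 = 72.8%, Team Beta 1805/2142 = 84.3% → Team Beta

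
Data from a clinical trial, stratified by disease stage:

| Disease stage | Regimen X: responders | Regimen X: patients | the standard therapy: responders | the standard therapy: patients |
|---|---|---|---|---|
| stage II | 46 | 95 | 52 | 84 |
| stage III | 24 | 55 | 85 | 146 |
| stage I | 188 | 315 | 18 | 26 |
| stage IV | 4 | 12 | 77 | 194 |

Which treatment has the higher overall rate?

Stage II: Regimen X 46/95 = 48.4%, the standard therapy 52/84 = 61.9% → the standard therapy
Stage III: Regimen X 24/55 = 43.6%, the standard therapy 85/146 = 58.2% → the standard therapy
Stage I: Regimen X 188/315 = 59.7%, the standard therapy 18/26 = 69.2% → the standard therapy
Stage IV: Regimen X 4/12 = 33.3%, the standard therapy 77/194 = 39.7% → the standard therapy
Overall: Regimen X 262/477 = 54.9%, the standard therapy 232/450 = 51.6% → Regimen X
(The standard therapy wins every disease group but Regimen X wins overall — the standard therapy's patients skew toward the low-rate stage IV group.)

Regimen X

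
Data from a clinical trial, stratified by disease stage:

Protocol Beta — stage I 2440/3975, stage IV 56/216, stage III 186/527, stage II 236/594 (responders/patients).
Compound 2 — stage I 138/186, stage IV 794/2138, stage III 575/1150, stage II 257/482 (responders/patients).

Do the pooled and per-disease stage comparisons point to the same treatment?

Stage I: Protocol Beta 2440/3975 = 61.4%, Compound 2 138/186 = 74.2% → Compound 2
Stage IV: Protocol Beta 56/216 = 25.9%, Compound 2 794/2138 = 37.1% → Compound 2
Stage III: Protocol Beta 186/527 = 35.3%, Compound 2 575/1150 = 50.0% → Compound 2
Stage II: Protocol Beta 236/594 = 39.7%, Compound 2 257/482 = 53.3% → Compound 2
Overall: Protocol Beta 2918/5312 = 54.9%, Compound 2 1764/3956 = 44.6% → Protocol Beta
Compound 2 wins each disease group but Protocol Beta wins overall — the comparison reverses. Compound 2's patients skew toward stage IV, which has a lower base rate.

No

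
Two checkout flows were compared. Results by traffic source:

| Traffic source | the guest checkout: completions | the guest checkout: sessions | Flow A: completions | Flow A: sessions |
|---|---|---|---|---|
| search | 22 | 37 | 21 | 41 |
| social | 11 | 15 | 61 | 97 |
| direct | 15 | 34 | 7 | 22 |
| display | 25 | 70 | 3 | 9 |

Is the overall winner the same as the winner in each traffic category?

Search: the guest checkout 22/37 = 59.5%, Flow A 21/41 = 51.2% → the guest checkout
Social: the guest checkout 11/15 = 73.3%, Flow A 61/97 = 62.9% → the guest checkout
Direct: the guest checkout 15/34 = 44.1%, Flow A 7/22 = 31.8% → the guest checkout
Display: the guest checkout 25/70 = 35.7%, Flow A 3/9 = 33.3% → the guest checkout
Overall: the guest checkout 73/156 = 46.8%, Flow A 92/169 = 54.4% → Flow A
The guest checkout wins each traffic group but Flow A wins overall — the comparison reverses. The guest checkout's sessions skew toward display, which has a lower base rate.

No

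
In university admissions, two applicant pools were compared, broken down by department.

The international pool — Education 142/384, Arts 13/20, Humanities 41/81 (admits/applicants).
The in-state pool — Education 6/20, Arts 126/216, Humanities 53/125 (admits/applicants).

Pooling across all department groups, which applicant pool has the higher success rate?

the in-state pool

Education: the international pool 142/384 = 37.0%, the in-state pool 6/20 = 30.0% → the international pool
Arts: the international pool 13/20 = 65.0%, the in-state pool 126/216 = 58.3% → the international pool
Humanities: the international pool 41/81 = 50.6%, the in-state pool 53/125 = 42.4% → the international pool
Overall: the international pool 196/485 = 40.4%, the in-state pool 185/361 = 51.2% → the in-state pool
(The international pool wins every department group but the in-state pool wins overall — the international pool's applicants skew toward the low-rate Education group.)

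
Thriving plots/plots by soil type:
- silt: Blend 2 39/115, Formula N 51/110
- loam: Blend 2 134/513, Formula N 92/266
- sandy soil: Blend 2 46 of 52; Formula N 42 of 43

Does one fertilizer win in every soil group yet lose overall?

Silt: Blend 2 39/115 = 33.9%, Formula N 51/110 = 46.4% → Formula N
Loam: Blend 2 134/513 = 26.1%, Formula N 92/266 = 34.6% → Formula N
Sandy soil: Blend 2 46/52 = 88.5%, Formula N 42/43 = 97.7% → Formula N
Overall: Blend 2 219/680 = 32.2%, Formula N 185/419 = 44.2% → Formula N
Formula N wins overall and in every soil group — no reversal.

No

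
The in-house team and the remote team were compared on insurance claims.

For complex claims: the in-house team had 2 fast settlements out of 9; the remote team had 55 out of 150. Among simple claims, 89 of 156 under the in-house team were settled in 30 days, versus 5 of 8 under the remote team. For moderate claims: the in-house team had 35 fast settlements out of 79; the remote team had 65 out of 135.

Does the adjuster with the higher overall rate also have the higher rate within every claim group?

No

Complex: the in-house team 2/9 = 22.2%, the remote team 55/150 = 36.7% → the remote team
Simple: the in-house team 89/156 = 57.1%, the remote team 5/8 = 62.5% → the remote team
Moderate: the in-house team 35/79 = 44.3%, the remote team 65/135 = 48.1% → the remote team
Overall: the in-house team 126/244 = 51.6%, the remote team 125/293 = 42.7% → the in-house team
The remote team wins each claim group but the in-house team wins overall — the comparison reverses. The remote team's claims skew toward complex, which has a lower base rate.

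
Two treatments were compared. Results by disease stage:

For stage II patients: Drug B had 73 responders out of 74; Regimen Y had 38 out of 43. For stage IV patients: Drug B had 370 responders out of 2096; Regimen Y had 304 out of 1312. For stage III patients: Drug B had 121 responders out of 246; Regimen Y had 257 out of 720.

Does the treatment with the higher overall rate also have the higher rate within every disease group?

No

Stage II: Drug B 73/74 = 98.6%, Regimen Y 38/43 = 88.4% → Drug B
Stage IV: Drug B 370/2096 = 17.7%, Regimen Y 304/1312 = 23.2% → Regimen Y
Stage III: Drug B 121/246 = 49.2%, Regimen Y 257/720 = 35.7% → Drug B
Overall: Drug B 564/2416 = 23.3%, Regimen Y 599/2075 = 28.9% → Regimen Y
Neither sweeps: Drug B wins 2 of 3 groups, Regimen Y wins 1. Regimen Y wins overall but not every group — no Simpson reversal.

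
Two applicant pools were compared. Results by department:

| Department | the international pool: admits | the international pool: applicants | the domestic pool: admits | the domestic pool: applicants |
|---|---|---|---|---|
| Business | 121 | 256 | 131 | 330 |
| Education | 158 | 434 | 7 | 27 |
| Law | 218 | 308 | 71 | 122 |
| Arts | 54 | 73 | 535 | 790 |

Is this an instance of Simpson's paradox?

Yes

Business: the international pool 121/256 = 47.3%, the domestic pool 131/330 = 39.7% → the international pool
Education: the international pool 158/434 = 36.4%, the domestic pool 7/27 = 25.9% → the international pool
Law: the international pool 218/308 = 70.8%, the domestic pool 71/122 = 58.2% → the international pool
Arts: the international pool 54/73 = 74.0%, the domestic pool 535/790 = 67.7% → the international pool
Overall: the international pool 551/1071 = 51.4%, the domestic pool 744/1269 = 58.6% → the domestic pool
The international pool wins each department group but the domestic pool wins overall — the comparison reverses. The international pool's applicants skew toward Education, which has a lower base rate.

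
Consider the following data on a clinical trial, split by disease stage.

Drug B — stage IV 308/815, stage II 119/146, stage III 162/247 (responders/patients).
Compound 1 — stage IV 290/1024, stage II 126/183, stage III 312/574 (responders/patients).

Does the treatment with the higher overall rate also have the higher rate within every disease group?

Yes

Stage IV: Drug B 308/815 = 37.8%, Compound 1 290/1024 = 28.3% → Drug B
Stage II: Drug B 119/146 = 81.5%, Compound 1 126/183 = 68.9% → Drug B
Stage III: Drug B 162/247 = 65.6%, Compound 1 312/574 = 54.4% → Drug B
Overall: Drug B 589/1208 = 48.8%, Compound 1 728/1781 = 40.9% → Drug B
Drug B wins overall and in every disease group — no reversal.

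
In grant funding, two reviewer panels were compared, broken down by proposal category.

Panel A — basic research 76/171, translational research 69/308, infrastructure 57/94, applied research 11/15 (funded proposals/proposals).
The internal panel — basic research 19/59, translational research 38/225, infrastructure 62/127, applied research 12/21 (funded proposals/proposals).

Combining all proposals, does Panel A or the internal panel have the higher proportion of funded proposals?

Basic research: Panel A 76/171 = 44.4%, the internal panel 19/59 = 32.2% → Panel A
Translational research: Panel A 69/308 = 22.4%, the internal panel 38/225 = 16.9% → Panel A
Infrastructure: Panel A 57/94 = 60.6%, the internal panel 62/127 = 48.8% → Panel A
Applied research: Panel A 11/15 = 73.3%, the internal panel 12/21 = 57.1% → Panel A
Overall: Panel A 213/588 = 36.2%, the internal panel 131/432 = 30.3% → Panel A

Panel A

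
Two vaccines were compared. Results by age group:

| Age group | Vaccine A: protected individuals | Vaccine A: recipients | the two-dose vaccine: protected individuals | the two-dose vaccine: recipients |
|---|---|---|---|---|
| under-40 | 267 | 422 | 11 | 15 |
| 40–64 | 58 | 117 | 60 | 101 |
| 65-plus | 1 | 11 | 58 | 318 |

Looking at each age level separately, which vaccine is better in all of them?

Under-40: Vaccine A 267/422 = 63.3%, the two-dose vaccine 11/15 = 73.3% → the two-dose vaccine
40–64: Vaccine A 58/117 = 49.6%, the two-dose vaccine 60/101 = 59.4% → the two-dose vaccine
65-plus: Vaccine A 1/11 = 9.1%, the two-dose vaccine 58/318 = 18.2% → the two-dose vaccine
The two-dose vaccine has the higher rate in all 3 groups.

the two-dose vaccine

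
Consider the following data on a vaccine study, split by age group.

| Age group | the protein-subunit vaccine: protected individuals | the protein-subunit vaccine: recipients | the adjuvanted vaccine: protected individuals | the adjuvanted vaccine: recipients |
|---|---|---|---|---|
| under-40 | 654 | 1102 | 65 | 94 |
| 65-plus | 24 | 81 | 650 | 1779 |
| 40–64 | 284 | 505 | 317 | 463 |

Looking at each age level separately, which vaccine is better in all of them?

Under-40: the protein-subunit vaccine 654/1102 = 59.3%, the adjuvanted vaccine 65/94 = 69.1% → the adjuvanted vaccine
65-plus: the protein-subunit vaccine 24/81 = 29.6%, the adjuvanted vaccine 650/1779 = 36.5% → the adjuvanted vaccine
40–64: the protein-subunit vaccine 284/505 = 56.2%, the adjuvanted vaccine 317/463 = 68.5% → the adjuvanted vaccine
The adjuvanted vaccine has the higher rate in all 3 groups.

the adjuvanted vaccine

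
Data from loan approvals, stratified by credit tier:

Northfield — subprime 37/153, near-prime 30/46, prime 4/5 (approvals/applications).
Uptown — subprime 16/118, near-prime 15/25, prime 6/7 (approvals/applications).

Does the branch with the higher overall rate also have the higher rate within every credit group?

Subprime: Northfield 37/153 = 24.2%, Uptown 16/118 = 13.6% → Northfield
Near-prime: Northfield 30/46 = 65.2%, Uptown 15/25 = 60.0% → Northfield
Prime: Northfield 4/5 = 80.0%, Uptown 6/7 = 85.7% → Uptown
Overall: Northfield 71/204 = 34.8%, Uptown 37/150 = 24.7% → Northfield
Neither sweeps: Northfield wins 2 of 3 groups, Uptown wins 1. Northfield wins overall but not every group — no Simpson reversal.

No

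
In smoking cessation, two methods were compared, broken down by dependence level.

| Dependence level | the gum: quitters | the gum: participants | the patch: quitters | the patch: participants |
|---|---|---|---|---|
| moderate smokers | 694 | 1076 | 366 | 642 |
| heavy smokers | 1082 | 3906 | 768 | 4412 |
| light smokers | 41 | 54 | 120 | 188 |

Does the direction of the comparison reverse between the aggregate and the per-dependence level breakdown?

No

Moderate smokers: the gum 694/1076 = 64.5%, the patch 366/642 = 57.0% → the gum
Heavy smokers: the gum 1082/3906 = 27.7%, the patch 768/4412 = 17.4% → the gum
Light smokers: the gum 41/54 = 75.9%, the patch 120/188 = 63.8% → the gum
Overall: the gum 1817/5036 = 36.1%, the patch 1254/5242 = 23.9% → the gum
The gum wins overall and in every dependence group — no reversal.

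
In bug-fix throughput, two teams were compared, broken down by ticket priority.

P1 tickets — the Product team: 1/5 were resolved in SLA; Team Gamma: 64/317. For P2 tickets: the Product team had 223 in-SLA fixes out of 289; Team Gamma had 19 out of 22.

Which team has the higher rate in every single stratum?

Team Gamma

P1: the Product team 1/5 = 20.0%, Team Gamma 64/317 = 20.2% → Team Gamma
P2: the Product team 223/289 = 77.2%, Team Gamma 19/22 = 86.4% → Team Gamma
Team Gamma has the higher rate in both groups.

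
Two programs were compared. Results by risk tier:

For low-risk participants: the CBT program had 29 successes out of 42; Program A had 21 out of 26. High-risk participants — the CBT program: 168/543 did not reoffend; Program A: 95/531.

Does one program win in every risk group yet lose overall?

No

Low-risk: the CBT program 29/42 = 69.0%, Program A 21/26 = 80.8% → Program A
High-risk: the CBT program 168/543 = 30.9%, Program A 95/531 = 17.9% → the CBT program
Overall: the CBT program 197/585 = 33.7%, Program A 116/557 = 20.8% → the CBT program
Neither sweeps: the CBT program wins 1 of 2 groups, Program A wins 1. The CBT program wins overall but not every group — no Simpson reversal.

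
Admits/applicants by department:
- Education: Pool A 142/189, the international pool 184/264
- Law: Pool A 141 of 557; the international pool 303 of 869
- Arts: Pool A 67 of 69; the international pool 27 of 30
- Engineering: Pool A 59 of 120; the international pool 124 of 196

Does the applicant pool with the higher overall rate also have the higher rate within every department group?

No

Education: Pool A 142/189 = 75.1%, the international pool 184/264 = 69.7% → Pool A
Law: Pool A 141/557 = 25.3%, the international pool 303/869 = 34.9% → the international pool
Arts: Pool A 67/69 = 97.1%, the international pool 27/30 = 90.0% → Pool A
Engineering: Pool A 59/120 = 49.2%, the international pool 124/196 = 63.3% → the international pool
Overall: Pool A 409/935 = 43.7%, the international pool 638/1359 = 46.9% → the international pool
Neither sweeps: Pool A wins 2 of 4 groups, the international pool wins 2. The international pool wins overall but not every group — no Simpson reversal.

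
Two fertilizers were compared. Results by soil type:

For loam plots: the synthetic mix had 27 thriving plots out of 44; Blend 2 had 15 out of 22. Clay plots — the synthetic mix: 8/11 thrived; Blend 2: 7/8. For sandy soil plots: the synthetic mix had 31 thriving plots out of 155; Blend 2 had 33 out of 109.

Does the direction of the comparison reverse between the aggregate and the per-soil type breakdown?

Loam: the synthetic mix 27/44 = 61.4%, Blend 2 15/22 = 68.2% → Blend 2
Clay: the synthetic mix 8/11 = 72.7%, Blend 2 7/8 = 87.5% → Blend 2
Sandy soil: the synthetic mix 31/155 = 20.0%, Blend 2 33/109 = 30.3% → Blend 2
Overall: the synthetic mix 66/210 = 31.4%, Blend 2 55/139 = 39.6% → Blend 2
Blend 2 wins overall and in every soil group — no reversal.

No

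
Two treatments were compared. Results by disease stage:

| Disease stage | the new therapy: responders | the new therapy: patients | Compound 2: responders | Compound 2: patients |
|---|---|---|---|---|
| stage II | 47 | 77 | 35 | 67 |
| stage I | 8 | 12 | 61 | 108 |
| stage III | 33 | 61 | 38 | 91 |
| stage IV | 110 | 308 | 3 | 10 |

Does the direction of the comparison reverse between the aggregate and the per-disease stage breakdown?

Yes

Stage II: the new therapy 47/77 = 61.0%, Compound 2 35/67 = 52.2% → the new therapy
Stage I: the new therapy 8/12 = 66.7%, Compound 2 61/108 = 56.5% → the new therapy
Stage III: the new therapy 33/61 = 54.1%, Compound 2 38/91 = 41.8% → the new therapy
Stage IV: the new therapy 110/308 = 35.7%, Compound 2 3/10 = 30.0% → the new therapy
Overall: the new therapy 198/458 = 43.2%, Compound 2 137/276 = 49.6% → Compound 2
The new therapy wins each disease group but Compound 2 wins overall — the comparison reverses. The new therapy's patients skew toward stage IV, which has a lower base rate.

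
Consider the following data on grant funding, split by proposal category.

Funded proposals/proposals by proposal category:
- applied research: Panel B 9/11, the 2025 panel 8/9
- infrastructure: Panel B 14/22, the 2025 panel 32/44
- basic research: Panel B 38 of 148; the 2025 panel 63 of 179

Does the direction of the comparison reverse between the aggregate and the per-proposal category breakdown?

Applied research: Panel B 9/11 = 81.8%, the 2025 panel 8/9 = 88.9% → the 2025 panel
Infrastructure: Panel B 14/22 = 63.6%, the 2025 panel 32/44 = 72.7% → the 2025 panel
Basic research: Panel B 38/148 = 25.7%, the 2025 panel 63/179 = 35.2% → the 2025 panel
Overall: Panel B 61/181 = 33.7%, the 2025 panel 103/232 = 44.4% → the 2025 panel
The 2025 panel wins overall and in every proposal group — no reversal.

No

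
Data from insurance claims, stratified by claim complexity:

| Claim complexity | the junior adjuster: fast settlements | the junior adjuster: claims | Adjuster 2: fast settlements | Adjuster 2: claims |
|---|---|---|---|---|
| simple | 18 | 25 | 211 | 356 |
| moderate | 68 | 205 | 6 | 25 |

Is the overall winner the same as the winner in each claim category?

No

Simple: the junior adjuster 18/25 = 72.0%, Adjuster 2 211/356 = 59.3% → the junior adjuster
Moderate: the junior adjuster 68/205 = 33.2%, Adjuster 2 6/25 = 24.0% → the junior adjuster
Overall: the junior adjuster 86/230 = 37.4%, Adjuster 2 217/381 = 57.0% → Adjuster 2
The junior adjuster wins each claim group but Adjuster 2 wins overall — the comparison reverses. The junior adjuster's claims skew toward moderate, which has a lower base rate.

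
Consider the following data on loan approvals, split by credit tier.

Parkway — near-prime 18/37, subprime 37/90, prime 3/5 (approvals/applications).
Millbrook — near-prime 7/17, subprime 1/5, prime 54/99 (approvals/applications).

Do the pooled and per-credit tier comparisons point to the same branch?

Near-prime: Parkway 18/37 = 48.6%, Millbrook 7/17 = 41.2% → Parkway
Subprime: Parkway 37/90 = 41.1%, Millbrook 1/5 = 20.0% → Parkway
Prime: Parkway 3/5 = 60.0%, Millbrook 54/99 = 54.5% → Parkway
Overall: Parkway 58/132 = 43.9%, Millbrook 62/121 = 51.2% → Millbrook
Parkway wins each credit group but Millbrook wins overall — the comparison reverses. Parkway's applications skew toward subprime, which has a lower base rate.

No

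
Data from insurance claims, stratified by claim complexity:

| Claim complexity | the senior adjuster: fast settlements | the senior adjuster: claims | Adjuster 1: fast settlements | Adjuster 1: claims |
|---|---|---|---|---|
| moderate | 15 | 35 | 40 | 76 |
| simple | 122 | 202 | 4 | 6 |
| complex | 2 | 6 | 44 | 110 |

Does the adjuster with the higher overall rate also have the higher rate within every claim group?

Moderate: the senior adjuster 15/35 = 42.9%, Adjuster 1 40/76 = 52.6% → Adjuster 1
Simple: the senior adjuster 122/202 = 60.4%, Adjuster 1 4/6 = 66.7% → Adjuster 1
Complex: the senior adjuster 2/6 = 33.3%, Adjuster 1 44/110 = 40.0% → Adjuster 1
Overall: the senior adjuster 139/243 = 57.2%, Adjuster 1 88/192 = 45.8% → the senior adjuster
Adjuster 1 wins each claim group but the senior adjuster wins overall — the comparison reverses. Adjuster 1's claims skew toward complex, which has a lower base rate.

No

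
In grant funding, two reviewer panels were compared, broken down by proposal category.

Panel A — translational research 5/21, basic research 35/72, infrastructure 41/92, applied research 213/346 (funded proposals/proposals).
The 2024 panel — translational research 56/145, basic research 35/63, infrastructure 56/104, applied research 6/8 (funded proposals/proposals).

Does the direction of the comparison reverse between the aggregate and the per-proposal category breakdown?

Translational research: Panel A 5/21 = 23.8%, the 2024 panel 56/145 = 38.6% → the 2024 panel
Basic research: Panel A 35/72 = 48.6%, the 2024 panel 35/63 = 55.6% → the 2024 panel
Infrastructure: Panel A 41/92 = 44.6%, the 2024 panel 56/104 = 53.8% → the 2024 panel
Applied research: Panel A 213/346 = 61.6%, the 2024 panel 6/8 = 75.0% → the 2024 panel
Overall: Panel A 294/531 = 55.4%, the 2024 panel 153/320 = 47.8% → Panel A
The 2024 panel wins each proposal group but Panel A wins overall — the comparison reverses. The 2024 panel's proposals skew toward translational research, which has a lower base rate.

Yes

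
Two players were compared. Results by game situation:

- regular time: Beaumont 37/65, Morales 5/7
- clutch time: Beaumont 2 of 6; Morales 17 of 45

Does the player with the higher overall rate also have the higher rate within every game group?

No

Regular time: Beaumont 37/65 = 56.9%, Morales 5/7 = 71.4% → Morales
Clutch time: Beaumont 2/6 = 33.3%, Morales 17/45 = 37.8% → Morales
Overall: Beaumont 39/71 = 54.9%, Morales 22/52 = 42.3% → Beaumont
Morales wins each game group but Beaumont wins overall — the comparison reverses. Morales's attempts skew toward clutch time, which has a lower base rate.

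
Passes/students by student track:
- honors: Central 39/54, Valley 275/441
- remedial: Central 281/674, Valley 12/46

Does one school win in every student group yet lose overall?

Yes

Honors: Central 39/54 = 72.2%, Valley 275/441 = 62.4% → Central
Remedial: Central 281/674 = 41.7%, Valley 12/46 = 26.1% → Central
Overall: Central 320/728 = 44.0%, Valley 287/487 = 58.9% → Valley
Central wins each student group but Valley wins overall — the comparison reverses. Central's students skew toward remedial, which has a lower base rate.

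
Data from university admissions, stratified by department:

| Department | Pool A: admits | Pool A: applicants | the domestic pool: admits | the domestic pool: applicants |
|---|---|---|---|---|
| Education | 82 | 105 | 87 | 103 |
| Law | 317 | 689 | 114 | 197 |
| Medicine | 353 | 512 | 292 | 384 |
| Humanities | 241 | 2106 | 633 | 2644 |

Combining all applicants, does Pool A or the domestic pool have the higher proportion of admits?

Education: Pool A 82/105 = 78.1%, the domestic pool 87/103 = 84.5% → the domestic pool
Law: Pool A 317/689 = 46.0%, the domestic pool 114/197 = 57.9% → the domestic pool
Medicine: Pool A 353/512 = 68.9%, the domestic pool 292/384 = 76.0% → the domestic pool
Humanities: Pool A 241/2106 = 11.4%, the domestic pool 633/2644 = 23.9% → the domestic pool
Overall: Pool A 993/3412 = 29.1%, the domestic pool 1126/3328 = 33.8% → the domestic pool

the domestic pool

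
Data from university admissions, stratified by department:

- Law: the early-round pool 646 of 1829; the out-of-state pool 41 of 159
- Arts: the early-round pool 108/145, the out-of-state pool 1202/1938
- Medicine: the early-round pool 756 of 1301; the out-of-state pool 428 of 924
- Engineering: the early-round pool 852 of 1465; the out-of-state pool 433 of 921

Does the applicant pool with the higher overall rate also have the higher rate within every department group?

Law: the early-round pool 646/1829 = 35.3%, the out-of-state pool 41/159 = 25.8% → the early-round pool
Arts: the early-round pool 108/145 = 74.5%, the out-of-state pool 1202/1938 = 62.0% → the early-round pool
Medicine: the early-round pool 756/1301 = 58.1%, the out-of-state pool 428/924 = 46.3% → the early-round pool
Engineering: the early-round pool 852/1465 = 58.2%, the out-of-state pool 433/921 = 47.0% → the early-round pool
Overall: the early-round pool 2362/4740 = 49.8%, the out-of-state pool 2104/3942 = 53.4% → the out-of-state pool
The early-round pool wins each department group but the out-of-state pool wins overall — the comparison reverses. The early-round pool's applicants skew toward Law, which has a lower base rate.

No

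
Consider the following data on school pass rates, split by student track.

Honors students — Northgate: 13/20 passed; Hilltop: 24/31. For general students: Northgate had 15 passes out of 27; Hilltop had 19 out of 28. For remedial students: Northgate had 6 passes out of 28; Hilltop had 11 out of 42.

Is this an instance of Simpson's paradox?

No

Honors: Northgate 13/20 = 65.0%, Hilltop 24/31 = 77.4% → Hilltop
General: Northgate 15/27 = 55.6%, Hilltop 19/28 = 67.9% → Hilltop
Remedial: Northgate 6/28 = 21.4%, Hilltop 11/42 = 26.2% → Hilltop
Overall: Northgate 34/75 = 45.3%, Hilltop 54/101 = 53.5% → Hilltop
Hilltop wins overall and in every student group — no reversal.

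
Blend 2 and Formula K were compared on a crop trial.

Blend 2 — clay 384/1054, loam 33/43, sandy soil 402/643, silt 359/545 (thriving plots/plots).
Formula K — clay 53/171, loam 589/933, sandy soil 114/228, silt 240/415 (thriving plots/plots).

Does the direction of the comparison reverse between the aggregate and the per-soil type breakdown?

Clay: Blend 2 384/1054 = 36.4%, Formula K 53/171 = 31.0% → Blend 2
Loam: Blend 2 33/43 = 76.7%, Formula K 589/933 = 63.1% → Blend 2
Sandy soil: Blend 2 402/643 = 62.5%, Formula K 114/228 = 50.0% → Blend 2
Silt: Blend 2 359/545 = 65.9%, Formula K 240/415 = 57.8% → Blend 2
Overall: Blend 2 1178/2285 = 51.6%, Formula K 996/1747 = 57.0% → Formula K
Blend 2 wins each soil group but Formula K wins overall — the comparison reverses. Blend 2's plots skew toward clay, which has a lower base rate.

Yes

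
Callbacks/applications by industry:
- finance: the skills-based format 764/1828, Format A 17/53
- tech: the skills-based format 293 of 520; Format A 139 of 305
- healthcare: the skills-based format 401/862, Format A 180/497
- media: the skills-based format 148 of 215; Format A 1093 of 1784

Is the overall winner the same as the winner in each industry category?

No

Finance: the skills-based format 764/1828 = 41.8%, Format A 17/53 = 32.1% → the skills-based format
Tech: the skills-based format 293/520 = 56.3%, Format A 139/305 = 45.6% → the skills-based format
Healthcare: the skills-based format 401/862 = 46.5%, Format A 180/497 = 36.2% → the skills-based format
Media: the skills-based format 148/215 = 68.8%, Format A 1093/1784 = 61.3% → the skills-based format
Overall: the skills-based format 1606/3425 = 46.9%, Format A 1429/2639 = 54.1% → Format A
The skills-based format wins each industry group but Format A wins overall — the comparison reverses. The skills-based format's applications skew toward finance, which has a lower base rate.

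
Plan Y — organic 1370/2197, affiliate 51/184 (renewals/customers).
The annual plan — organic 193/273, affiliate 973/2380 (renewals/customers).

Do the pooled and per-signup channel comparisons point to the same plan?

Organic: Plan Y 1370/2197 = 62.4%, the annual plan 193/273 = 70.7% → the annual plan
Affiliate: Plan Y 51/184 = 27.7%, the annual plan 973/2380 = 40.9% → the annual plan
Overall: Plan Y 1421/2381 = 59.7%, the annual plan 1166/2653 = 44.0% → Plan Y
The annual plan wins each signup group but Plan Y wins overall — the comparison reverses. The annual plan's customers skew toward affiliate, which has a lower base rate.

No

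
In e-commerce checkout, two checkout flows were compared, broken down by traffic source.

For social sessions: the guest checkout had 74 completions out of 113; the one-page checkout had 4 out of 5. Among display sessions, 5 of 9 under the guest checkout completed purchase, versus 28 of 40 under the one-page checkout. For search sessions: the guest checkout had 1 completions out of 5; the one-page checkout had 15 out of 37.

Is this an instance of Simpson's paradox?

Yes

Social: the guest checkout 74/113 = 65.5%, the one-page checkout 4/5 = 80.0% → the one-page checkout
Display: the guest checkout 5/9 = 55.6%, the one-page checkout 28/40 = 70.0% → the one-page checkout
Search: the guest checkout 1/5 = 20.0%, the one-page checkout 15/37 = 40.5% → the one-page checkout
Overall: the guest checkout 80/127 = 63.0%, the one-page checkout 47/82 = 57.3% → the guest checkout
The one-page checkout wins each traffic group but the guest checkout wins overall — the comparison reverses. The one-page checkout's sessions skew toward search, which has a lower base rate.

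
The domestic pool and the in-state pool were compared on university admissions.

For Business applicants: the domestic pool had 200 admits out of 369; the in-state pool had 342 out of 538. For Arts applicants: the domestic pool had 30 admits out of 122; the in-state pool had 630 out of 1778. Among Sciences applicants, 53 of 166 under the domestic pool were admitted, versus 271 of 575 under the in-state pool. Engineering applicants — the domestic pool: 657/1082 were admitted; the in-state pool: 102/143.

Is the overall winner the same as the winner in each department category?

Business: the domestic pool 200/369 = 54.2%, the in-state pool 342/538 = 63.6% → the in-state pool
Arts: the domestic pool 30/122 = 24.6%, the in-state pool 630/1778 = 35.4% → the in-state pool
Sciences: the domestic pool 53/166 = 31.9%, the in-state pool 271/575 = 47.1% → the in-state pool
Engineering: the domestic pool 657/1082 = 60.7%, the in-state pool 102/143 = 71.3% → the in-state pool
Overall: the domestic pool 940/1739 = 54.1%, the in-state pool 1345/3034 = 44.3% → the domestic pool
The in-state pool wins each department group but the domestic pool wins overall — the comparison reverses. The in-state pool's applicants skew toward Arts, which has a lower base rate.

No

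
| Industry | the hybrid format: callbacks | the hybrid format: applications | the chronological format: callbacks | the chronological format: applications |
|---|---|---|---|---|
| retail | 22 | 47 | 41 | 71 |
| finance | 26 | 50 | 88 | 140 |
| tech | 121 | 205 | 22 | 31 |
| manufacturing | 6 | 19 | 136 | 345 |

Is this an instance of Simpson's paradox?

Retail: the hybrid format 22/47 = 46.8%, the chronological format 41/71 = 57.7% → the chronological format
Finance: the hybrid format 26/50 = 52.0%, the chronological format 88/140 = 62.9% → the chronological format
Tech: the hybrid format 121/205 = 59.0%, the chronological format 22/31 = 71.0% → the chronological format
Manufacturing: the hybrid format 6/19 = 31.6%, the chronological format 136/345 = 39.4% → the chronological format
Overall: the hybrid format 175/321 = 54.5%, the chronological format 287/587 = 48.9% → the hybrid format
The chronological format wins each industry group but the hybrid format wins overall — the comparison reverses. The chronological format's applications skew toward manufacturing, which has a lower base rate.

Yes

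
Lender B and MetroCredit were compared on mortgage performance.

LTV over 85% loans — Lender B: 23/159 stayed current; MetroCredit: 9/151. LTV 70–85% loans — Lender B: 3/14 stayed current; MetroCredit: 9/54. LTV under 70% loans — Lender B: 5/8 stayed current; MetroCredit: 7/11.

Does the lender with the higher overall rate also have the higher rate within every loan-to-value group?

LTV over 85%: Lender B 23/159 = 14.5%, MetroCredit 9/151 = 6.0% → Lender B
LTV 70–85%: Lender B 3/14 = 21.4%, MetroCredit 9/54 = 16.7% → Lender B
LTV under 70%: Lender B 5/8 = 62.5%, MetroCredit 7/11 = 63.6% → MetroCredit
Overall: Lender B 31/181 = 17.1%, MetroCredit 25/216 = 11.6% → Lender B
Neither sweeps: Lender B wins 2 of 3 groups, MetroCredit wins 1. Lender B wins overall but not every group — no Simpson reversal.

No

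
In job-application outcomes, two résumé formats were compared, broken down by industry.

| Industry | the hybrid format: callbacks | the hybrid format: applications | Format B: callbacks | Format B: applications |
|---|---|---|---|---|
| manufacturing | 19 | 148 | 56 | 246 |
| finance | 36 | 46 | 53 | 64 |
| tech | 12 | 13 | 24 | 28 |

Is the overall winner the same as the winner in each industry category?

No

Manufacturing: the hybrid format 19/148 = 12.8%, Format B 56/246 = 22.8% → Format B
Finance: the hybrid format 36/46 = 78.3%, Format B 53/64 = 82.8% → Format B
Tech: the hybrid format 12/13 = 92.3%, Format B 24/28 = 85.7% → the hybrid format
Overall: the hybrid format 67/207 = 32.4%, Format B 133/338 = 39.3% → Format B
Neither sweeps: the hybrid format wins 1 of 3 groups, Format B wins 2. Format B wins overall but not every group — no Simpson reversal.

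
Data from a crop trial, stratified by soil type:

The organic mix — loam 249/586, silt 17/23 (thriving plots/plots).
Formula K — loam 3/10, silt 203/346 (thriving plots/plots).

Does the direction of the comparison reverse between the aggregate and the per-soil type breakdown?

Yes

Loam: the organic mix 249/586 = 42.5%, Formula K 3/10 = 30.0% → the organic mix
Silt: the organic mix 17/23 = 73.9%, Formula K 203/346 = 58.7% → the organic mix
Overall: the organic mix 266/609 = 43.7%, Formula K 206/356 = 57.9% → Formula K
The organic mix wins each soil group but Formula K wins overall — the comparison reverses. The organic mix's plots skew toward loam, which has a lower base rate.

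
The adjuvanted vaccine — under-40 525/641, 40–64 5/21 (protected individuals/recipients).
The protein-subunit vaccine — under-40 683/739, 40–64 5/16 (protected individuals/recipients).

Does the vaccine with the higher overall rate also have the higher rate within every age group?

Yes

Under-40: the adjuvanted vaccine 525/641 = 81.9%, the protein-subunit vaccine 683/739 = 92.4% → the protein-subunit vaccine
40–64: the adjuvanted vaccine 5/21 = 23.8%, the protein-subunit vaccine 5/16 = 31.2% → the protein-subunit vaccine
Overall: the adjuvanted vaccine 530/662 = 80.1%, the protein-subunit vaccine 688/755 = 91.1% → the protein-subunit vaccine
The protein-subunit vaccine wins overall and in every age group — no reversal.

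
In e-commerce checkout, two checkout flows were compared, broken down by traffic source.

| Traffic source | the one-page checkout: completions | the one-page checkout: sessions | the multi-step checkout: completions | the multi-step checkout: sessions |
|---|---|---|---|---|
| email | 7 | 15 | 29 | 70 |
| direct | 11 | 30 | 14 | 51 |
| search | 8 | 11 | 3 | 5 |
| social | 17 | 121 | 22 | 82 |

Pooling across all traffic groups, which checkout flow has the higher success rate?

the multi-step checkout

Email: the one-page checkout 7/15 = 46.7%, the multi-step checkout 29/70 = 41.4% → the one-page checkout
Direct: the one-page checkout 11/30 = 36.7%, the multi-step checkout 14/51 = 27.5% → the one-page checkout
Search: the one-page checkout 8/11 = 72.7%, the multi-step checkout 3/5 = 60.0% → the one-page checkout
Social: the one-page checkout 17/121 = 14.0%, the multi-step checkout 22/82 = 26.8% → the multi-step checkout
Overall: the one-page checkout 43/177 = 24.3%, the multi-step checkout 68/208 = 32.7% → the multi-step checkout
(Neither sweeps every traffic group, but the multi-step checkout has the higher pooled rate.)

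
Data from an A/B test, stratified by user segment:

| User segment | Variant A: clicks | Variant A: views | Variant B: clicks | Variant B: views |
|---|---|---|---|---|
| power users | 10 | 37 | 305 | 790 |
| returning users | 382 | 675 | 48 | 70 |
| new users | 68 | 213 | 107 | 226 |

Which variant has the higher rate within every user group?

Power users: Variant A 10/37 = 27.0%, Variant B 305/790 = 38.6% → Variant B
Returning users: Variant A 382/675 = 56.6%, Variant B 48/70 = 68.6% → Variant B
New users: Variant A 68/213 = 31.9%, Variant B 107/226 = 47.3% → Variant B
Variant B has the higher rate in all 3 groups.

Variant B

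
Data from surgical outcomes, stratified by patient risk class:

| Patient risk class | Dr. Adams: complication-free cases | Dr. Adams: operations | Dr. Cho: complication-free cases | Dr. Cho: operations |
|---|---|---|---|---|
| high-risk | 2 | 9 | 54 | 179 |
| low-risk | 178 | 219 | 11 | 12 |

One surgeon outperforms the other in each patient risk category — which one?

High-risk: Dr. Adams 2/9 = 22.2%, Dr. Cho 54/179 = 30.2% → Dr. Cho
Low-risk: Dr. Adams 178/219 = 81.3%, Dr. Cho 11/12 = 91.7% → Dr. Cho
Dr. Cho has the higher rate in both groups.

Dr. Cho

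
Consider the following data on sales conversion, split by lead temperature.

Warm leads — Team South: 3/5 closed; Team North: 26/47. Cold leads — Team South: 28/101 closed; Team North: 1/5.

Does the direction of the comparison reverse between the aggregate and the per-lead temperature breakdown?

Warm: Team South 3/5 = 60.0%, Team North 26/47 = 55.3% → Team South
Cold: Team South 28/101 = 27.7%, Team North 1/5 = 20.0% → Team South
Overall: Team South 31/106 = 29.2%, Team North 27/52 = 51.9% → Team North
Team South wins each lead group but Team North wins overall — the comparison reverses. Team South's leads skew toward cold, which has a lower base rate.

Yes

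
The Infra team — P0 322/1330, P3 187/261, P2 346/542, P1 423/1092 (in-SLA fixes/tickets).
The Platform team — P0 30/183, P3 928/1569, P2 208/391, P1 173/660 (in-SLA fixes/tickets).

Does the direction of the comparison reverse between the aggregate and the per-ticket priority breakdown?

P0: the Infra team 322/1330 = 24.2%, the Platform team 30/183 = 16.4% → the Infra team
P3: the Infra team 187/261 = 71.6%, the Platform team 928/1569 = 59.1% → the Infra team
P2: the Infra team 346/542 = 63.8%, the Platform team 208/391 = 53.2% → the Infra team
P1: the Infra team 423/1092 = 38.7%, the Platform team 173/660 = 26.2% → the Infra team
Overall: the Infra team 1278/3225 = 39.6%, the Platform team 1339/2803 = 47.8% → the Platform team
The Infra team wins each ticket group but the Platform team wins overall — the comparison reverses. The Infra team's tickets skew toward P0, which has a lower base rate.

Yes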